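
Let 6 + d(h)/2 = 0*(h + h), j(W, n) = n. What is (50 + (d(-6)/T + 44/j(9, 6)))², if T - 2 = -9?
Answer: 1537600/441 ≈ 3486.6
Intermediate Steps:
T = -7 (T = 2 - 9 = -7)
d(h) = -12 (d(h) = -12 + 2*(0*(h + h)) = -12 + 2*(0*(2*h)) = -12 + 2*0 = -12 + 0 = -12)
(50 + (d(-6)/T + 44/j(9, 6)))² = (50 + (-12/(-7) + 44/6))² = (50 + (-12*(-⅐) + 44*(⅙)))² = (50 + (12/7 + 22/3))² = (50 + 190/21)² = (1240/21)² = 1537600/441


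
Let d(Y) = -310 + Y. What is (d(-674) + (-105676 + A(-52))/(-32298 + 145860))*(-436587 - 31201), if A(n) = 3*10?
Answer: 26161196866676/56781 ≈ 4.6074e+8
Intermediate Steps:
A(n) = 30
(d(-674) + (-105676 + A(-52))/(-32298 + 145860))*(-436587 - 31201) = ((-310 - 674) + (-105676 + 30)/(-32298 + 145860))*(-436587 - 31201) = (-984 - 105646/113562)*(-467788) = (-984 - 105646*1/113562)*(-467788) = (-984 - 52823/56781)*(-467788) = -55925327/56781*(-467788) = 26161196866676/56781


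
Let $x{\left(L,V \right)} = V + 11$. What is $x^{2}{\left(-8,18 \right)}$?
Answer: $841$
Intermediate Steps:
$x{\left(L,V \right)} = 11 + V$
$x^{2}{\left(-8,18 \right)} = \left(11 + 18\right)^{2} = 29^{2} = 841$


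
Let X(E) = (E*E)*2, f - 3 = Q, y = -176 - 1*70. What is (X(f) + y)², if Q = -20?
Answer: 110224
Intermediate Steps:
y = -246 (y = -176 - 70 = -246)
f = -17 (f = 3 - 20 = -17)
X(E) = 2*E² (X(E) = E²*2 = 2*E²)
(X(f) + y)² = (2*(-17)² - 246)² = (2*289 - 246)² = (578 - 246)² = 332² = 110224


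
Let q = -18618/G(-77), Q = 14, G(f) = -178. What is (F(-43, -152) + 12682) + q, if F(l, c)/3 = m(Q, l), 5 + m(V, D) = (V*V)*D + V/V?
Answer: -1113337/89 ≈ -12509.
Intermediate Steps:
m(V, D) = -4 + D*V² (m(V, D) = -5 + ((V*V)*D + V/V) = -5 + (V²*D + 1) = -5 + (D*V² + 1) = -5 + (1 + D*V²) = -4 + D*V²)
F(l, c) = -12 + 588*l (F(l, c) = 3*(-4 + l*14²) = 3*(-4 + l*196) = 3*(-4 + 196*l) = -12 + 588*l)
q = 9309/89 (q = -18618/(-178) = -18618*(-1/178) = 9309/89 ≈ 104.60)
(F(-43, -152) + 12682) + q = ((-12 + 588*(-43)) + 12682) + 9309/89 = ((-12 - 25284) + 12682) + 9309/89 = (-25296 + 12682) + 9309/89 = -12614 + 9309/89 = -1113337/89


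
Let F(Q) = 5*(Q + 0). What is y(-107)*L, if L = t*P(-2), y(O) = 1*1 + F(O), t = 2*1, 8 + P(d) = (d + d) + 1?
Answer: 11748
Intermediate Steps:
P(d) = -7 + 2*d (P(d) = -8 + ((d + d) + 1) = -8 + (2*d + 1) = -8 + (1 + 2*d) = -7 + 2*d)
t = 2
F(Q) = 5*Q
y(O) = 1 + 5*O (y(O) = 1*1 + 5*O = 1 + 5*O)
L = -22 (L = 2*(-7 + 2*(-2)) = 2*(-7 - 4) = 2*(-11) = -22)
y(-107)*L = (1 + 5*(-107))*(-22) = (1 - 535)*(-22) = -534*(-22) = 11748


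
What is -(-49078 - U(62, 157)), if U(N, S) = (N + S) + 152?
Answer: 49449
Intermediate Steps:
U(N, S) = 152 + N + S
-(-49078 - U(62, 157)) = -(-49078 - (152 + 62 + 157)) = -(-49078 - 1*371) = -(-49078 - 371) = -1*(-49449) = 49449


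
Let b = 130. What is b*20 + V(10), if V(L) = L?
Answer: 2610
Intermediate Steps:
b*20 + V(10) = 130*20 + 10 = 2600 + 10 = 2610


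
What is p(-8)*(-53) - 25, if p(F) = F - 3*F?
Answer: -873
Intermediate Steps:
p(F) = -2*F
p(-8)*(-53) - 25 = -2*(-8)*(-53) - 25 = 16*(-53) - 25 = -848 - 25 = -873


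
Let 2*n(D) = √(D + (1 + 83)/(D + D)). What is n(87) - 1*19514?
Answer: -19514 + √73573/58 ≈ -19509.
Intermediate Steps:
n(D) = √(D + 42/D)/2 (n(D) = √(D + (1 + 83)/(D + D))/2 = √(D + 84/((2*D)))/2 = √(D + 84*(1/(2*D)))/2 = √(D + 42/D)/2)
n(87) - 1*19514 = √(87 + 42/87)/2 - 1*19514 = √(87 + 42*(1/87))/2 - 19514 = √(87 + 14/29)/2 - 19514 = √(2537/29)/2 - 19514 = (√73573/29)/2 - 19514 = √73573/58 - 19514 = -19514 + √73573/58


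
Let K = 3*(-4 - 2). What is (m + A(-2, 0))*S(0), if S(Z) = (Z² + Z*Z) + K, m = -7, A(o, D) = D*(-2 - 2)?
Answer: 126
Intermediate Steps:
A(o, D) = -4*D (A(o, D) = D*(-4) = -4*D)
K = -18 (K = 3*(-6) = -18)
S(Z) = -18 + 2*Z² (S(Z) = (Z² + Z*Z) - 18 = (Z² + Z²) - 18 = 2*Z² - 18 = -18 + 2*Z²)
(m + A(-2, 0))*S(0) = (-7 - 4*0)*(-18 + 2*0²) = (-7 + 0)*(-18 + 2*0) = -7*(-18 + 0) = -7*(-18) = 126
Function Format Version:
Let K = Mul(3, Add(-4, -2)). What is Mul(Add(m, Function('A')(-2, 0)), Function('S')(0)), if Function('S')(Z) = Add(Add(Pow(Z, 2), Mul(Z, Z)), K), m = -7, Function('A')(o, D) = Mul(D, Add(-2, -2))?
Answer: 126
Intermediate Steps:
Function('A')(o, D) = Mul(-4, D) (Function('A')(o, D) = Mul(D, -4) = Mul(-4, D))
K = -18 (K = Mul(3, -6) = -18)
Function('S')(Z) = Add(-18, Mul(2, Pow(Z, 2))) (Function('S')(Z) = Add(Add(Pow(Z, 2), Mul(Z, Z)), -18) = Add(Add(Pow(Z, 2), Pow(Z, 2)), -18) = Add(Mul(2, Pow(Z, 2)), -18) = Add(-18, Mul(2, Pow(Z, 2))))
Mul(Add(m, Function('A')(-2, 0)), Function('S')(0)) = Mul(Add(-7, Mul(-4, 0)), Add(-18, Mul(2, Pow(0, 2)))) = Mul(Add(-7, 0), Add(-18, Mul(2, 0))) = Mul(-7, Add(-18, 0)) = Mul(-7, -18) = 126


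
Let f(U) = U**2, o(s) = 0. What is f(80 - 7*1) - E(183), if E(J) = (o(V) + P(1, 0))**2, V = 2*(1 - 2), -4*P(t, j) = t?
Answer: 85263/16 ≈ 5328.9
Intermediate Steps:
P(t, j) = -t/4
V = -2 (V = 2*(-1) = -2)
E(J) = 1/16 (E(J) = (0 - 1/4*1)**2 = (0 - 1/4)**2 = (-1/4)**2 = 1/16)
f(80 - 7*1) - E(183) = (80 - 7*1)**2 - 1*1/16 = (80 - 7)**2 - 1/16 = 73**2 - 1/16 = 5329 - 1/16 = 85263/16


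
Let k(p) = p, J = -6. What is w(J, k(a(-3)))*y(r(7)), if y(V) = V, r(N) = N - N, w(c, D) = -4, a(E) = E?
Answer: 0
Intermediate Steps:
r(N) = 0
w(J, k(a(-3)))*y(r(7)) = -4*0 = 0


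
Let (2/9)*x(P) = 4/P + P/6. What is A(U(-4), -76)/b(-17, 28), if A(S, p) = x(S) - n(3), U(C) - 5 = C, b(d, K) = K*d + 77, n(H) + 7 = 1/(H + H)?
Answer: -307/4788 ≈ -0.064119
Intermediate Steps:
n(H) = -7 + 1/(2*H) (n(H) = -7 + 1/(H + H) = -7 + 1/(2*H))
b(d, K) = 77 + K*d
U(C) = 5 + C
x(P) = 18/P + 3*P/4 (x(P) = 9*(4/P + P/6)/2 = 18/P + 3*P/4)
A(S, p) = 41/6 + 18/S + 3*S/4 (A(S, p) = (18/S + 3*S/4) - (-7 + (½)/3) = (18/S + 3*S/4) - (-7 + (½)*(⅓)) = (18/S + 3*S/4) - (-7 + ⅙) = (18/S + 3*S/4) - 1*(-41/6) = (18/S + 3*S/4) + 41/6 = 41/6 + 18/S + 3*S/4)
A(U(-4), -76)/b(-17, 28) = ((216 + (5 - 4)*(82 + 9*(5 - 4)))/(12*(5 - 4)))/(77 + 28*(-17)) = ((1/12)*(216 + 1*(82 + 9*1))/1)/(77 - 476) = ((1/12)*1*(216 + 1*(82 + 9)))/(-399) = ((1/12)*1*(216 + 1*91))*(-1/399) = ((1/12)*1*(216 + 91))*(-1/399) = ((1/12)*1*307)*(-1/399) = (307/12)*(-1/399) = -307/4788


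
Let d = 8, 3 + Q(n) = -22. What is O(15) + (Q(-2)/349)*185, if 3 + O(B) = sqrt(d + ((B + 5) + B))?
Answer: -5672/349 + sqrt(43) ≈ -9.6947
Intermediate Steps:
Q(n) = -25 (Q(n) = -3 - 22 = -25)
O(B) = -3 + sqrt(13 + 2*B) (O(B) = -3 + sqrt(8 + ((B + 5) + B)) = -3 + sqrt(8 + ((5 + B) + B)) = -3 + sqrt(8 + (5 + 2*B)) = -3 + sqrt(13 + 2*B))
O(15) + (Q(-2)/349)*185 = (-3 + sqrt(13 + 2*15)) - 25/349*185 = (-3 + sqrt(13 + 30)) - 25*1/349*185 = (-3 + sqrt(43)) - 25/349*185 = (-3 + sqrt(43)) - 4625/349 = -5672/349 + sqrt(43)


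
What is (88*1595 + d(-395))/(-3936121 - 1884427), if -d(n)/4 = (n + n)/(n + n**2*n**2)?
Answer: -1081296139331/44839954981369 ≈ -0.024115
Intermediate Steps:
d(n) = -8*n/(n + n**4) (d(n) = -4*(n + n)/(n + n**2*n**2) = -4*2*n/(n + n**4) = -8*n/(n + n**4))
(88*1595 + d(-395))/(-3936121 - 1884427) = (88*1595 - 8/(1 + (-395)**3))/(-3936121 - 1884427) = (140360 - 8/(1 - 61629875))/(-5820548) = (140360 - 8/(-61629874))*(-1/5820548) = (140360 - 8*(-1/61629874))*(-1/5820548) = (140360 + 4/30814937)*(-1/5820548) = (4325184557324/30814937)*(-1/5820548) = -1081296139331/44839954981369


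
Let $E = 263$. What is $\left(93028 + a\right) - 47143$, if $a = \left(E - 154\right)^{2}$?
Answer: $57766$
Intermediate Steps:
$a = 11881$ ($a = \left(263 - 154\right)^{2} = 109^{2} = 11881$)
$\left(93028 + a\right) - 47143 = \left(93028 + 11881\right) - 47143 = 104909 - 47143 = 57766$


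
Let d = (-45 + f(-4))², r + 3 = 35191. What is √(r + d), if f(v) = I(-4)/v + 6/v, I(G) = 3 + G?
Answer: √597233/4 ≈ 193.20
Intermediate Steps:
r = 35188 (r = -3 + 35191 = 35188)
f(v) = 5/v (f(v) = (3 - 4)/v + 6/v = -1/v + 6/v = 5/v)
d = 34225/16 (d = (-45 + 5/(-4))² = (-45 + 5*(-¼))² = (-45 - 5/4)² = (-185/4)² = 34225/16 ≈ 2139.1)
√(r + d) = √(35188 + 34225/16) = √(597233/16) = √597233/4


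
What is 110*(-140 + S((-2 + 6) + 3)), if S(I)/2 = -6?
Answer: -16720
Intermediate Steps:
S(I) = -12 (S(I) = 2*(-6) = -12)
110*(-140 + S((-2 + 6) + 3)) = 110*(-140 - 12) = 110*(-152) = -16720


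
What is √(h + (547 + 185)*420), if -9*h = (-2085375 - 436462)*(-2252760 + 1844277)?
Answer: 3*I*√12717589831 ≈ 3.3832e+5*I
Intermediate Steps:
h = -114458615919 (h = -(-2085375 - 436462)*(-2252760 + 1844277)/9 = -(-2521837)*(-408483)/9 = -⅑*1030127543271 = -114458615919)
√(h + (547 + 185)*420) = √(-114458615919 + (547 + 185)*420) = √(-114458615919 + 732*420) = √(-114458615919 + 307440) = √(-114458308479) = 3*I*√12717589831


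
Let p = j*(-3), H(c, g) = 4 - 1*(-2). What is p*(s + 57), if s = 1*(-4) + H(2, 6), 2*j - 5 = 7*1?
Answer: -1062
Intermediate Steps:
H(c, g) = 6 (H(c, g) = 4 + 2 = 6)
j = 6 (j = 5/2 + (7*1)/2 = 5/2 + (½)*7 = 5/2 + 7/2 = 6)
s = 2 (s = 1*(-4) + 6 = -4 + 6 = 2)
p = -18 (p = 6*(-3) = -18)
p*(s + 57) = -18*(2 + 57) = -18*59 = -1062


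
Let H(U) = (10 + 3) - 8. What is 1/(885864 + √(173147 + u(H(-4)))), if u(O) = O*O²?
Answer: 110733/98094356653 - 11*√358/392377426612 ≈ 1.1283e-6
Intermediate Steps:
H(U) = 5 (H(U) = 13 - 8 = 5)
u(O) = O³
1/(885864 + √(173147 + u(H(-4)))) = 1/(885864 + √(173147 + 5³)) = 1/(885864 + √(173147 + 125)) = 1/(885864 + √173272) = 1/(885864 + 22*√358)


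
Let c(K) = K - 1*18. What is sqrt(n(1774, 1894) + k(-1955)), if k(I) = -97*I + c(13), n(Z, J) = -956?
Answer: sqrt(188674) ≈ 434.37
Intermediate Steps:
c(K) = -18 + K (c(K) = K - 18 = -18 + K)
k(I) = -5 - 97*I (k(I) = -97*I + (-18 + 13) = -97*I - 5 = -5 - 97*I)
sqrt(n(1774, 1894) + k(-1955)) = sqrt(-956 + (-5 - 97*(-1955))) = sqrt(-956 + (-5 + 189635)) = sqrt(-956 + 189630) = sqrt(188674)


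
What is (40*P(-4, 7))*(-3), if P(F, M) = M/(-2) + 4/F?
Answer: 540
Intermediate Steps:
P(F, M) = 4/F - M/2 (P(F, M) = M*(-½) + 4/F = -M/2 + 4/F = 4/F - M/2)
(40*P(-4, 7))*(-3) = (40*(4/(-4) - ½*7))*(-3) = (40*(4*(-¼) - 7/2))*(-3) = (40*(-1 - 7/2))*(-3) = (40*(-9/2))*(-3) = -180*(-3) = 540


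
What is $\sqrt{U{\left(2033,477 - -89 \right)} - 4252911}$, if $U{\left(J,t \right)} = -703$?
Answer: $i \sqrt{4253614} \approx 2062.4 i$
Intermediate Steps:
$\sqrt{U{\left(2033,477 - -89 \right)} - 4252911} = \sqrt{-703 - 4252911} = \sqrt{-4253614} = i \sqrt{4253614}$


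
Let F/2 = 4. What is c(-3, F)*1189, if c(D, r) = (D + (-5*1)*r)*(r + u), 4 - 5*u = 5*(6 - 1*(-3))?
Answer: 51127/5 ≈ 10225.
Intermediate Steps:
F = 8 (F = 2*4 = 8)
u = -41/5 (u = ⅘ - (6 - 1*(-3)) = ⅘ - (6 + 3) = ⅘ - 9 = -41/5 ≈ -8.2000)
c(D, r) = (-41/5 + r)*(D - 5*r) (c(D, r) = (D + (-5*1)*r)*(r - 41/5) = (D - 5*r)*(-41/5 + r) = (-41/5 + r)*(D - 5*r))
c(-3, F)*1189 = (-5*8² + 41*8 - 41/5*(-3) - 3*8)*1189 = (-5*64 + 328 + 123/5 - 24)*1189 = (-320 + 328 + 123/5 - 24)*1189 = (43/5)*1189 = 51127/5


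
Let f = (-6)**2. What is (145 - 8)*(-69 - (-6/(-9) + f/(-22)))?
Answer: -307565/33 ≈ -9320.2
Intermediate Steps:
f = 36
(145 - 8)*(-69 - (-6/(-9) + f/(-22))) = (145 - 8)*(-69 - (-6/(-9) + 36/(-22))) = 137*(-69 - (-6*(-1/9) + 36*(-1/22))) = 137*(-69 - (2/3 - 18/11)) = 137*(-69 - 1*(-32/33)) = 137*(-69 + 32/33) = 137*(-2245/33) = -307565/33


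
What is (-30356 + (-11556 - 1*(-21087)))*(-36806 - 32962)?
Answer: 1452918600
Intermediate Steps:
(-30356 + (-11556 - 1*(-21087)))*(-36806 - 32962) = (-30356 + (-11556 + 21087))*(-69768) = (-30356 + 9531)*(-69768) = -20825*(-69768) = 1452918600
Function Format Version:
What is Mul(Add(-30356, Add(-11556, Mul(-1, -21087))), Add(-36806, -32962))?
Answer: 1452918600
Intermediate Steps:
Mul(Add(-30356, Add(-11556, Mul(-1, -21087))), Add(-36806, -32962)) = Mul(Add(-30356, Add(-11556, 21087)), -69768) = Mul(Add(-30356, 9531), -69768) = Mul(-20825, -69768) = 1452918600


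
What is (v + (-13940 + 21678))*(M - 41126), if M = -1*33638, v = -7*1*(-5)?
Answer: -581140572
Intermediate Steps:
v = 35 (v = -7*(-5) = 35)
M = -33638
(v + (-13940 + 21678))*(M - 41126) = (35 + (-13940 + 21678))*(-33638 - 41126) = (35 + 7738)*(-74764) = 7773*(-74764) = -581140572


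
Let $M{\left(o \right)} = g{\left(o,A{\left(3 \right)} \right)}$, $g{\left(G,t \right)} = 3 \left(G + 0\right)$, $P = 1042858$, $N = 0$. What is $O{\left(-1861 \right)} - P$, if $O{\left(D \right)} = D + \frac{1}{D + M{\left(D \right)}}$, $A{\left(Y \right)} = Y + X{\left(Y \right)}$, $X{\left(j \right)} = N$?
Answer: $- \frac{7776888237}{7444} \approx -1.0447 \cdot 10^{6}$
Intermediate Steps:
$X{\left(j \right)} = 0$
$A{\left(Y \right)} = Y$ ($A{\left(Y \right)} = Y + 0 = Y$)
$g{\left(G,t \right)} = 3 G$
$M{\left(o \right)} = 3 o$
$O{\left(D \right)} = D + \frac{1}{4 D}$ ($O{\left(D \right)} = D + \frac{1}{D + 3 D} = D + \frac{1}{4 D}$)
$O{\left(-1861 \right)} - P = \left(-1861 + \frac{1}{4 \left(-1861\right)}\right) - 1042858 = \left(-1861 + \frac{1}{4} \left(- \frac{1}{1861}\right)\right) - 1042858 = \left(-1861 - \frac{1}{7444}\right) - 1042858 = - \frac{13853285}{7444} - 1042858 = - \frac{7776888237}{7444}$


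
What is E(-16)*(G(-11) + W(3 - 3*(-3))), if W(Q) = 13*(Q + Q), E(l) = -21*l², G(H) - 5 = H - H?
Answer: -1704192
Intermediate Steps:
G(H) = 5 (G(H) = 5 + (H - H) = 5 + 0 = 5)
W(Q) = 26*Q (W(Q) = 13*(2*Q) = 26*Q)
E(-16)*(G(-11) + W(3 - 3*(-3))) = (-21*(-16)²)*(5 + 26*(3 - 3*(-3))) = (-21*256)*(5 + 26*(3 + 9)) = -5376*(5 + 26*12) = -5376*(5 + 312) = -5376*317 = -1704192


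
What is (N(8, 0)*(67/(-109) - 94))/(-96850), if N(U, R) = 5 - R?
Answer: 10313/2111330 ≈ 0.0048846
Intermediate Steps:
(N(8, 0)*(67/(-109) - 94))/(-96850) = ((5 - 1*0)*(67/(-109) - 94))/(-96850) = ((5 + 0)*(67*(-1/109) - 94))*(-1/96850) = (5*(-67/109 - 94))*(-1/96850) = (5*(-10313/109))*(-1/96850) = -51565/109*(-1/96850) = 10313/2111330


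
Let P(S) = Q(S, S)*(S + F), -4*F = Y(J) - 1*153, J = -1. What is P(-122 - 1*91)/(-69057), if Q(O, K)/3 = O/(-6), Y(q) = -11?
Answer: 6106/23019 ≈ 0.26526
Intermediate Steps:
Q(O, K) = -O/2 (Q(O, K) = 3*(O/(-6)) = 3*(O*(-⅙)) = 3*(-O/6) = -O/2)
F = 41 (F = -(-11 - 1*153)/4 = -(-11 - 153)/4 = -¼*(-164) = 41)
P(S) = -S*(41 + S)/2 (P(S) = (-S/2)*(S + 41) = (-S/2)*(41 + S) = -S*(41 + S)/2)
P(-122 - 1*91)/(-69057) = -(-122 - 1*91)*(41 + (-122 - 1*91))/2/(-69057) = -(-122 - 91)*(41 + (-122 - 91))/2*(-1/69057) = -½*(-213)*(41 - 213)*(-1/69057) = -½*(-213)*(-172)*(-1/69057) = -18318*(-1/69057) = 6106/23019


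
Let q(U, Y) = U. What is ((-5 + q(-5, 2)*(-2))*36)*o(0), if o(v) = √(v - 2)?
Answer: 180*I*√2 ≈ 254.56*I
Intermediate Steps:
o(v) = √(-2 + v)
((-5 + q(-5, 2)*(-2))*36)*o(0) = ((-5 - 5*(-2))*36)*√(-2 + 0) = ((-5 + 10)*36)*√(-2) = (5*36)*(I*√2) = 180*(I*√2) = 180*I*√2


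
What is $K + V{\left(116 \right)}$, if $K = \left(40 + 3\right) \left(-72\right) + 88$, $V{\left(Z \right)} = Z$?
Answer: $-2892$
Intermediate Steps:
$K = -3008$ ($K = 43 \left(-72\right) + 88 = -3096 + 88 = -3008$)
$K + V{\left(116 \right)} = -3008 + 116 = -2892$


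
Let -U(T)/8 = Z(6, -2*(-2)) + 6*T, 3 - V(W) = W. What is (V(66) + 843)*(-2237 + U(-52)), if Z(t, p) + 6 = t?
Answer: 202020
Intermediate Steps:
Z(t, p) = -6 + t
V(W) = 3 - W
U(T) = -48*T (U(T) = -8*((-6 + 6) + 6*T) = -8*(0 + 6*T) = -48*T)
(V(66) + 843)*(-2237 + U(-52)) = ((3 - 1*66) + 843)*(-2237 - 48*(-52)) = ((3 - 66) + 843)*(-2237 + 2496) = (-63 + 843)*259 = 780*259 = 202020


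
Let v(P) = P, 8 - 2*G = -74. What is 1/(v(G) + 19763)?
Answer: 1/19804 ≈ 5.0495e-5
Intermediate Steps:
G = 41 (G = 4 - ½*(-74) = 4 + 37 = 41)
1/(v(G) + 19763) = 1/(41 + 19763) = 1/19804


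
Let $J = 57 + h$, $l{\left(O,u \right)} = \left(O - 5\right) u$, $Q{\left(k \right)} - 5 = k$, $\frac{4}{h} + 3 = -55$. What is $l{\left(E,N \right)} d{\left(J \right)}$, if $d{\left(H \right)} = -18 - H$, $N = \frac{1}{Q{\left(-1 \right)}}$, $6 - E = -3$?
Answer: $- \frac{2173}{29} \approx -74.931$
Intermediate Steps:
$E = 9$ ($E = 6 - -3 = 6 + 3 = 9$)
$h = - \frac{2}{29}$ ($h = \frac{4}{-3 - 55} = \frac{4}{-58} = 4 \left(- \frac{1}{58}\right) = - \frac{2}{29} \approx -0.068966$)
$Q{\left(k \right)} = 5 + k$
$N = \frac{1}{4}$ ($N = \frac{1}{5 - 1} = \frac{1}{4} \approx 0.25$)
$l{\left(O,u \right)} = u \left(-5 + O\right)$ ($l{\left(O,u \right)} = \left(-5 + O\right) u = u \left(-5 + O\right)$)
$J = \frac{1651}{29}$ ($J = 57 - \frac{2}{29} = \frac{1651}{29} \approx 56.931$)
$l{\left(E,N \right)} d{\left(J \right)} = \frac{-5 + 9}{4} \left(-18 - \frac{1651}{29}\right) = \frac{1}{4} \cdot 4 \left(-18 - \frac{1651}{29}\right) = 1 \left(- \frac{2173}{29}\right) = - \frac{2173}{29}$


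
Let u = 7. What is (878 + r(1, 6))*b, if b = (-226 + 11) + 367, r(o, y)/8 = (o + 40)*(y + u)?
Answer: 781584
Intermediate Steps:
r(o, y) = 8*(7 + y)*(40 + o) (r(o, y) = 8*((o + 40)*(y + 7)) = 8*((40 + o)*(7 + y)) = 8*((7 + y)*(40 + o)) = 8*(7 + y)*(40 + o))
b = 152 (b = -215 + 367 = 152)
(878 + r(1, 6))*b = (878 + (2240 + 56*1 + 320*6 + 8*1*6))*152 = (878 + (2240 + 56 + 1920 + 48))*152 = (878 + 4264)*152 = 5142*152 = 781584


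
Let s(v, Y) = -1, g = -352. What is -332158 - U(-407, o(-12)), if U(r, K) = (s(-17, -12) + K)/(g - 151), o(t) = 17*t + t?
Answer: -167075691/503 ≈ -3.3216e+5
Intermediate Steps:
o(t) = 18*t
U(r, K) = 1/503 - K/503 (U(r, K) = (-1 + K)/(-352 - 151) = (-1 + K)/(-503) = (-1 + K)*(-1/503) = 1/503 - K/503)
-332158 - U(-407, o(-12)) = -332158 - (1/503 - 18*(-12)/503) = -332158 - (1/503 - 1/503*(-216)) = -332158 - (1/503 + 216/503) = -332158 - 1*217/503 = -332158 - 217/503 = -167075691/503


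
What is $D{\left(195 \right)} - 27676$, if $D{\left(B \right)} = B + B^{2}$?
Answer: $10544$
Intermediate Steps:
$D{\left(195 \right)} - 27676 = 195 \left(1 + 195\right) - 27676 = 195 \cdot 196 - 27676 = 38220 - 27676 = 10544$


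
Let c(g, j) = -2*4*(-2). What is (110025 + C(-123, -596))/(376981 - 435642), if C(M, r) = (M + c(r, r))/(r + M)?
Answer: -79108082/42177259 ≈ -1.8756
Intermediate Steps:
c(g, j) = 16 (c(g, j) = -8*(-2) = 16)
C(M, r) = (16 + M)/(M + r) (C(M, r) = (M + 16)/(r + M) = (16 + M)/(M + r))
(110025 + C(-123, -596))/(376981 - 435642) = (110025 + (16 - 123)/(-123 - 596))/(376981 - 435642) = (110025 - 107/(-719))/(-58661) = (110025 - 1/719*(-107))*(-1/58661) = (110025 + 107/719)*(-1/58661) = (79108082/719)*(-1/58661) = -79108082/42177259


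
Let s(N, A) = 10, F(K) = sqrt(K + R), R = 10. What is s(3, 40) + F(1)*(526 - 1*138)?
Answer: 10 + 388*sqrt(11) ≈ 1296.8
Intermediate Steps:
F(K) = sqrt(10 + K) (F(K) = sqrt(K + 10) = sqrt(10 + K))
s(3, 40) + F(1)*(526 - 1*138) = 10 + sqrt(10 + 1)*(526 - 1*138) = 10 + sqrt(11)*(526 - 138) = 10 + sqrt(11)*388 = 10 + 388*sqrt(11)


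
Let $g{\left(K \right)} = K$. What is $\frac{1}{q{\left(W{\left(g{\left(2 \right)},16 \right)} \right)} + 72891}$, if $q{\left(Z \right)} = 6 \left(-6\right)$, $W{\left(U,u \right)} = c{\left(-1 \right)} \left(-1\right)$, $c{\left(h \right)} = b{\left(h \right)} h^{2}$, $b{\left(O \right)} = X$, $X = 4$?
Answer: $\frac{1}{72855} \approx 1.3726 \cdot 10^{-5}$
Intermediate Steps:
$b{\left(O \right)} = 4$
$c{\left(h \right)} = 4 h^{2}$
$W{\left(U,u \right)} = -4$ ($W{\left(U,u \right)} = 4 \left(-1\right)^{2} \left(-1\right) = 4 \cdot 1 \left(-1\right) = 4 \left(-1\right) = -4$)
$q{\left(Z \right)} = -36$
$\frac{1}{q{\left(W{\left(g{\left(2 \right)},16 \right)} \right)} + 72891} = \frac{1}{-36 + 72891} = \frac{1}{72855}$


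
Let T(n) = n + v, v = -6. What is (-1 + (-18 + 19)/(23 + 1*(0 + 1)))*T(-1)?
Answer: 161/24 ≈ 6.7083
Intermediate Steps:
T(n) = -6 + n (T(n) = n - 6 = -6 + n)
(-1 + (-18 + 19)/(23 + 1*(0 + 1)))*T(-1) = (-1 + (-18 + 19)/(23 + 1*(0 + 1)))*(-6 - 1) = (-1 + 1/(23 + 1*1))*(-7) = (-1 + 1/(23 + 1))*(-7) = (-1 + 1/24)*(-7) = -23/24*(-7) = 161/24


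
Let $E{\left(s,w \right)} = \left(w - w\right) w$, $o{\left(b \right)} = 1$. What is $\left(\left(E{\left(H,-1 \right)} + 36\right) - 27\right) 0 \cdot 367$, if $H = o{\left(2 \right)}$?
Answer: $0$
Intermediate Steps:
$H = 1$
$E{\left(s,w \right)} = 0$ ($E{\left(s,w \right)} = 0 w = 0$)
$\left(\left(E{\left(H,-1 \right)} + 36\right) - 27\right) 0 \cdot 367 = \left(\left(0 + 36\right) - 27\right) 0 \cdot 367 = \left(36 - 27\right) 0 \cdot 367 = 9 \cdot 0 \cdot 367 = 0 \cdot 367 = 0$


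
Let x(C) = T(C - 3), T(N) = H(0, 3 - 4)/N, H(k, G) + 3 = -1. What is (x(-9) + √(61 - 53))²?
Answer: 73/9 + 4*√2/3 ≈ 9.9967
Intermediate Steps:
H(k, G) = -4 (H(k, G) = -3 - 1 = -4)
T(N) = -4/N
x(C) = -4/(-3 + C) (x(C) = -4/(C - 3) = -4/(-3 + C))
(x(-9) + √(61 - 53))² = (-4/(-3 - 9) + √(61 - 53))² = (-4/(-12) + √8)² = (-4*(-1/12) + 2*√2)² = (⅓ + 2*√2)²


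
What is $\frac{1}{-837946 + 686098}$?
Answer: $- \frac{1}{151848} \approx -6.5855 \cdot 10^{-6}$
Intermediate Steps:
$\frac{1}{-837946 + 686098} = \frac{1}{-151848} = - \frac{1}{151848}$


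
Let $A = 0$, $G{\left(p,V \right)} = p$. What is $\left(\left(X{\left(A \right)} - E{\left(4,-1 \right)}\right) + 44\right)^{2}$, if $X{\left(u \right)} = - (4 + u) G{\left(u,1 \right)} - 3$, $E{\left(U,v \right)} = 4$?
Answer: $1369$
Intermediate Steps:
$X{\left(u \right)} = -3 + u \left(-4 - u\right)$ ($X{\left(u \right)} = - (4 + u) u - 3 = \left(-4 - u\right) u - 3 = u \left(-4 - u\right) - 3 = -3 + u \left(-4 - u\right)$)
$\left(\left(X{\left(A \right)} - E{\left(4,-1 \right)}\right) + 44\right)^{2} = \left(\left(\left(-3 - 0^{2} - 0\right) - 4\right) + 44\right)^{2} = \left(\left(\left(-3 - 0 + 0\right) - 4\right) + 44\right)^{2} = \left(\left(\left(-3 + 0 + 0\right) - 4\right) + 44\right)^{2} = \left(\left(-3 - 4\right) + 44\right)^{2} = \left(-7 + 44\right)^{2} = 37^{2} = 1369$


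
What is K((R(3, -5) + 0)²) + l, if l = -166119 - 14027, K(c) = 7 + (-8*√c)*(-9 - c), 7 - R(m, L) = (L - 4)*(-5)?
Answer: 261573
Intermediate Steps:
R(m, L) = -13 + 5*L (R(m, L) = 7 - (L - 4)*(-5) = 7 - (-4 + L)*(-5) = 7 - (20 - 5*L) = 7 + (-20 + 5*L) = -13 + 5*L)
K(c) = 7 - 8*√c*(-9 - c)
l = -180146
K((R(3, -5) + 0)²) + l = (7 + 8*(((-13 + 5*(-5)) + 0)²)^(3/2) + 72*√(((-13 + 5*(-5)) + 0)²)) - 180146 = (7 + 8*(((-13 - 25) + 0)²)^(3/2) + 72*√(((-13 - 25) + 0)²)) - 180146 = (7 + 8*((-38 + 0)²)^(3/2) + 72*√((-38 + 0)²)) - 180146 = (7 + 8*((-38)²)^(3/2) + 72*√((-38)²)) - 180146 = (7 + 8*1444^(3/2) + 72*√1444) - 180146 = (7 + 8*54872 + 72*38) - 180146 = (7 + 438976 + 2736) - 180146 = 441719 - 180146 = 261573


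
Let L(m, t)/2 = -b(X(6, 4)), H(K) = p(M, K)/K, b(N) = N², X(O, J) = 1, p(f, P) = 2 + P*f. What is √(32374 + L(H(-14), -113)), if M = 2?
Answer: 2*√8093 ≈ 179.92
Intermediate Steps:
H(K) = (2 + 2*K)/K (H(K) = (2 + K*2)/K = (2 + 2*K)/K)
L(m, t) = -2 (L(m, t) = 2*(-1*1²) = 2*(-1*1) = 2*(-1) = -2)
√(32374 + L(H(-14), -113)) = √(32374 - 2) = √32372 = 2*√8093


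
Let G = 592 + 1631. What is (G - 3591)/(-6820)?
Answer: 342/1705 ≈ 0.20059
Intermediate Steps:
G = 2223
(G - 3591)/(-6820) = (2223 - 3591)/(-6820) = -1368*(-1/6820) = 342/1705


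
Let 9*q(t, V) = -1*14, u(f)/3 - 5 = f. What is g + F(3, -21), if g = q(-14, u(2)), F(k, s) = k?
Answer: 13/9 ≈ 1.4444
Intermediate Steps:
u(f) = 15 + 3*f
q(t, V) = -14/9 (q(t, V) = (-1*14)/9 = (⅑)*(-14) = -14/9)
g = -14/9 ≈ -1.5556
g + F(3, -21) = -14/9 + 3 = 13/9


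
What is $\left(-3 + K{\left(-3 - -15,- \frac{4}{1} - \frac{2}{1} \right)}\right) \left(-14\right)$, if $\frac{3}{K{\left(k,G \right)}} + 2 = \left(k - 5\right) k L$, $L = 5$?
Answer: $\frac{8757}{209} \approx 41.9$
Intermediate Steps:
$K{\left(k,G \right)} = \frac{3}{-2 + 5 k \left(-5 + k\right)}$ ($K{\left(k,G \right)} = \frac{3}{-2 + \left(k - 5\right) k 5} = \frac{3}{-2 + \left(-5 + k\right) k 5} = \frac{3}{-2 + k \left(-5 + k\right) 5} = \frac{3}{-2 + 5 k \left(-5 + k\right)}$)
$\left(-3 + K{\left(-3 - -15,- \frac{4}{1} - \frac{2}{1} \right)}\right) \left(-14\right) = \left(-3 + \frac{3}{-2 - 25 \left(-3 - -15\right) + 5 \left(-3 - -15\right)^{2}}\right) \left(-14\right) = \left(-3 + \frac{3}{-2 - 25 \left(-3 + 15\right) + 5 \left(-3 + 15\right)^{2}}\right) \left(-14\right) = \left(-3 + \frac{3}{-2 - 300 + 5 \cdot 12^{2}}\right) \left(-14\right) = \left(-3 + \frac{3}{-2 - 300 + 5 \cdot 144}\right) \left(-14\right) = \left(-3 + \frac{3}{-2 - 300 + 720}\right) \left(-14\right) = \left(-3 + \frac{3}{418}\right) \left(-14\right) = \left(- \frac{1251}{418}\right) \left(-14\right) = \frac{8757}{209}$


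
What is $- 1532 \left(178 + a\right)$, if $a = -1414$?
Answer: $1893552$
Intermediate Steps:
$- 1532 \left(178 + a\right) = - 1532 \left(178 - 1414\right) = \left(-1532\right) \left(-1236\right) = 1893552$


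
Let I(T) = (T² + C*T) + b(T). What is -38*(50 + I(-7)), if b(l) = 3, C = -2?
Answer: -4408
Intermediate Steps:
I(T) = 3 + T² - 2*T (I(T) = (T² - 2*T) + 3 = 3 + T² - 2*T)
-38*(50 + I(-7)) = -38*(50 + (3 + (-7)² - 2*(-7))) = -38*(50 + (3 + 49 + 14)) = -38*(50 + 66) = -38*116 = -4408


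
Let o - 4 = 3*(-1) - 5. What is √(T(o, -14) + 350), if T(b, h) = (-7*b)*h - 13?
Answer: I*√55 ≈ 7.4162*I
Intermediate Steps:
o = -4 (o = 4 + (3*(-1) - 5) = 4 + (-3 - 5) = 4 - 8 = -4)
T(b, h) = -13 - 7*b*h (T(b, h) = -7*b*h - 13 = -13 - 7*b*h)
√(T(o, -14) + 350) = √((-13 - 7*(-4)*(-14)) + 350) = √((-13 - 392) + 350) = √(-405 + 350) = √(-55) = I*√55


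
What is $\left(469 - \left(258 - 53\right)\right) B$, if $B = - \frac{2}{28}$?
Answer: $- \frac{132}{7} \approx -18.857$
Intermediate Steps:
$B = - \frac{1}{14}$ ($B = \left(-2\right) \frac{1}{28} = - \frac{1}{14} \approx -0.071429$)
$\left(469 - \left(258 - 53\right)\right) B = \left(469 - \left(258 - 53\right)\right) \left(- \frac{1}{14}\right) = \left(469 - 205\right) \left(- \frac{1}{14}\right) = 264 \left(- \frac{1}{14}\right) = - \frac{132}{7}$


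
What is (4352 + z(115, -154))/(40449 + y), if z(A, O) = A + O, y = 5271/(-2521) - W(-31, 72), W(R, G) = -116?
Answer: 10873073/102259094 ≈ 0.10633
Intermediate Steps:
y = 287165/2521 (y = 5271/(-2521) - 1*(-116) = 5271*(-1/2521) + 116 = -5271/2521 + 116 = 287165/2521 ≈ 113.91)
(4352 + z(115, -154))/(40449 + y) = (4352 + (115 - 154))/(40449 + 287165/2521) = (4352 - 39)/(102259094/2521) = 4313*(2521/102259094) = 10873073/102259094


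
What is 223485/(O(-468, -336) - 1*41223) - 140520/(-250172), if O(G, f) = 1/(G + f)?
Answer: -10073523690330/2072880974099 ≈ -4.8597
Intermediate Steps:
223485/(O(-468, -336) - 1*41223) - 140520/(-250172) = 223485/(1/(-468 - 336) - 1*41223) - 140520/(-250172) = 223485/(1/(-804) - 41223) - 140520*(-1/250172) = 223485/(-1/804 - 41223) + 35130/62543 = 223485/(-33143293/804) + 35130/62543 = 223485*(-804/33143293) + 35130/62543 = -179681940/33143293 + 35130/62543 = -10073523690330/2072880974099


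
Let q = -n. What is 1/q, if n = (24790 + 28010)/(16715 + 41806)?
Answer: -19507/17600 ≈ -1.1084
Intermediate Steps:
n = 17600/19507 (n = 52800/58521 = 52800*(1/58521) = 17600/19507 ≈ 0.90224)
q = -17600/19507 (q = -1*17600/19507 = -17600/19507 ≈ -0.90224)
1/q = 1/(-17600/19507) = -19507/17600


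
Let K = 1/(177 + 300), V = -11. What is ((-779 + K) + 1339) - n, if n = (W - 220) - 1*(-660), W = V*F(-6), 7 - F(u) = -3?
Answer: 109711/477 ≈ 230.00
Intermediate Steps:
F(u) = 10 (F(u) = 7 - 1*(-3) = 7 + 3 = 10)
K = 1/477 ≈ 0.0020964
W = -110 (W = -11*10 = -110)
n = 330 (n = (-110 - 220) - 1*(-660) = -330 + 660 = 330)
((-779 + K) + 1339) - n = ((-779 + 1/477) + 1339) - 1*330 = (-371582/477 + 1339) - 330 = 267121/477 - 330 = 109711/477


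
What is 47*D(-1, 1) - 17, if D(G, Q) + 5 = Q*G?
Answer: -299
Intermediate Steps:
D(G, Q) = -5 + G*Q (D(G, Q) = -5 + Q*G = -5 + G*Q)
47*D(-1, 1) - 17 = 47*(-5 - 1*1) - 17 = 47*(-5 - 1) - 17 = 47*(-6) - 17 = -282 - 17 = -299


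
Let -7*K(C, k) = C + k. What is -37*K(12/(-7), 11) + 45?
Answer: 4610/49 ≈ 94.082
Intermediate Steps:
K(C, k) = -C/7 - k/7 (K(C, k) = -(C + k)/7 = -C/7 - k/7)
-37*K(12/(-7), 11) + 45 = -37*(-12/(7*(-7)) - ⅐*11) + 45 = -37*(-12*(-1)/(7*7) - 11/7) + 45 = -37*(-⅐*(-12/7) - 11/7) + 45 = -37*(12/49 - 11/7) + 45 = -37*(-65/49) + 45 = 2405/49 + 45 = 4610/49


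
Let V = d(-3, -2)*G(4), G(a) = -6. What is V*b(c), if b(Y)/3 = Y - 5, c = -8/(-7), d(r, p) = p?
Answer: -972/7 ≈ -138.86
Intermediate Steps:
V = 12 (V = -2*(-6) = 12)
c = 8/7 (c = -8*(-⅐) = 8/7 ≈ 1.1429)
b(Y) = -15 + 3*Y (b(Y) = 3*(Y - 5) = 3*(-5 + Y) = -15 + 3*Y)
V*b(c) = 12*(-15 + 3*(8/7)) = 12*(-15 + 24/7) = 12*(-81/7) = -972/7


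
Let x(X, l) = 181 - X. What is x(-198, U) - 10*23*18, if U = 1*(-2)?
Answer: -3761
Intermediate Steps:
U = -2
x(-198, U) - 10*23*18 = (181 - 1*(-198)) - 10*23*18 = (181 + 198) - 230*18 = 379 - 1*4140 = 379 - 4140 = -3761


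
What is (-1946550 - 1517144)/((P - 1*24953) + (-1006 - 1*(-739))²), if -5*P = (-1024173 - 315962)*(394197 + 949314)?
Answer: -3463694/360097269133 ≈ -9.6188e-6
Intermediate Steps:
P = 360097222797 (P = -(-1024173 - 315962)*(394197 + 949314)/5 = -(-268027)*1343511 = -⅕*(-1800486113985) = 360097222797)
(-1946550 - 1517144)/((P - 1*24953) + (-1006 - 1*(-739))²) = (-1946550 - 1517144)/((360097222797 - 1*24953) + (-1006 - 1*(-739))²) = -3463694/((360097222797 - 24953) + (-1006 + 739)²) = -3463694/(360097197844 + (-267)²) = -3463694/(360097197844 + 71289) = -3463694/360097269133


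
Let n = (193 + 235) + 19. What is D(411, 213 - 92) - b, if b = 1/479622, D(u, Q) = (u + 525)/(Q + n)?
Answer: 56115703/34053162 ≈ 1.6479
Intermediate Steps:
n = 447 (n = 428 + 19 = 447)
D(u, Q) = (525 + u)/(447 + Q) (D(u, Q) = (u + 525)/(Q + 447) = (525 + u)/(447 + Q))
b = 1/479622 ≈ 2.0850e-6
D(411, 213 - 92) - b = (525 + 411)/(447 + (213 - 92)) - 1*1/479622 = 936/(447 + 121) - 1/479622 = 936/568 - 1/479622 = (1/568)*936 - 1/479622 = 117/71 - 1/479622 = 56115703/34053162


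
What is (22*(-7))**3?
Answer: -3652264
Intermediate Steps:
(22*(-7))**3 = (-154)**3 = -3652264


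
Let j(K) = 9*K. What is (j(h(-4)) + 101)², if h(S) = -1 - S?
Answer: 16384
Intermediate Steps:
(j(h(-4)) + 101)² = (9*(-1 - 1*(-4)) + 101)² = (9*(-1 + 4) + 101)² = (9*3 + 101)² = (27 + 101)² = 128² = 16384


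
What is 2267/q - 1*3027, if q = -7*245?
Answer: -5193572/1715 ≈ -3028.3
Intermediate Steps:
q = -1715
2267/q - 1*3027 = 2267/(-1715) - 1*3027 = 2267*(-1/1715) - 3027 = -2267/1715 - 3027 = -5193572/1715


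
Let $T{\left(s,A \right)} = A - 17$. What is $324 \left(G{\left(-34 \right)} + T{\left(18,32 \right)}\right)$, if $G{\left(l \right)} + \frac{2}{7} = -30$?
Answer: $- \frac{34668}{7} \approx -4952.6$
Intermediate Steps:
$T{\left(s,A \right)} = -17 + A$
$G{\left(l \right)} = - \frac{212}{7}$ ($G{\left(l \right)} = - \frac{2}{7} - 30 = - \frac{212}{7}$)
$324 \left(G{\left(-34 \right)} + T{\left(18,32 \right)}\right) = 324 \left(- \frac{212}{7} + \left(-17 + 32\right)\right) = 324 \left(- \frac{212}{7} + 15\right) = 324 \left(- \frac{107}{7}\right) = - \frac{34668}{7}$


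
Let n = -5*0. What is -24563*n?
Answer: 0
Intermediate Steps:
n = 0
-24563*n = -24563*0 = 0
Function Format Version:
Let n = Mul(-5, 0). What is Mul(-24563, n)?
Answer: 0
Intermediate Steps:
n = 0
Mul(-24563, n) = Mul(-24563, 0) = 0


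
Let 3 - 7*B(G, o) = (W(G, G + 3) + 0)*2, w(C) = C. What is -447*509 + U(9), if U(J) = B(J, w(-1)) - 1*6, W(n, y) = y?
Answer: -227532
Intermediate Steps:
B(G, o) = -3/7 - 2*G/7 (B(G, o) = 3/7 - ((G + 3) + 0)*2/7 = 3/7 - ((3 + G) + 0)*2/7 = 3/7 - (3 + G)*2/7 = 3/7 - (6 + 2*G)/7 = 3/7 + (-6/7 - 2*G/7) = -3/7 - 2*G/7)
U(J) = -45/7 - 2*J/7 (U(J) = (-3/7 - 2*J/7) - 1*6 = (-3/7 - 2*J/7) - 6 = -45/7 - 2*J/7)
-447*509 + U(9) = -447*509 + (-45/7 - 2/7*9) = -227523 + (-45/7 - 18/7) = -227523 - 9 = -227532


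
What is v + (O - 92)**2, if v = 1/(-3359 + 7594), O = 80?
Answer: 609841/4235 ≈ 144.00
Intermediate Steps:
v = 1/4235 ≈ 0.00023613
v + (O - 92)**2 = 1/4235 + (80 - 92)**2 = 1/4235 + (-12)**2 = 1/4235 + 144 = 609841/4235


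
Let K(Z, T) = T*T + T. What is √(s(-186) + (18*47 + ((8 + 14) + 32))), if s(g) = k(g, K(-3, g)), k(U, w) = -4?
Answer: 8*√14 ≈ 29.933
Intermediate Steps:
K(Z, T) = T + T² (K(Z, T) = T² + T = T + T²)
s(g) = -4
√(s(-186) + (18*47 + ((8 + 14) + 32))) = √(-4 + (18*47 + ((8 + 14) + 32))) = √(-4 + (846 + (22 + 32))) = √(-4 + (846 + 54)) = √(-4 + 900) = √896 = 8*√14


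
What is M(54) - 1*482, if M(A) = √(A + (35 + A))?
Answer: -482 + √143 ≈ -470.04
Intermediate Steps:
M(A) = √(35 + 2*A)
M(54) - 1*482 = √(35 + 2*54) - 1*482 = √(35 + 108) - 482 = √143 - 482 = -482 + √143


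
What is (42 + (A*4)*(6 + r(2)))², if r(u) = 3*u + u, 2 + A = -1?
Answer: 15876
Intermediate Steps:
A = -3 (A = -2 - 1 = -3)
r(u) = 4*u
(42 + (A*4)*(6 + r(2)))² = (42 + (-3*4)*(6 + 4*2))² = (42 - 12*(6 + 8))² = (42 - 12*14)² = (42 - 168)² = (-126)² = 15876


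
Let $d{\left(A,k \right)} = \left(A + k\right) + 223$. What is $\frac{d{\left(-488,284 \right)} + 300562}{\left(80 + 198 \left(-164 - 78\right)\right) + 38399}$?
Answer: $- \frac{300581}{9437} \approx -31.851$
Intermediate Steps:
$d{\left(A,k \right)} = 223 + A + k$
$\frac{d{\left(-488,284 \right)} + 300562}{\left(80 + 198 \left(-164 - 78\right)\right) + 38399} = \frac{\left(223 - 488 + 284\right) + 300562}{\left(80 + 198 \left(-164 - 78\right)\right) + 38399} = \frac{19 + 300562}{\left(80 + 198 \left(-242\right)\right) + 38399} = \frac{300581}{\left(80 - 47916\right) + 38399} = \frac{300581}{-47836 + 38399} = \frac{300581}{-9437} = 300581 \left(- \frac{1}{9437}\right) = - \frac{300581}{9437}$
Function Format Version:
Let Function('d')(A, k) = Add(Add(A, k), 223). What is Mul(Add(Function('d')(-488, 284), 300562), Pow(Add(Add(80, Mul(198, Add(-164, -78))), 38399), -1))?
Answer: Rational(-300581, 9437) ≈ -31.851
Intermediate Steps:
Function('d')(A, k) = Add(223, A, k)
Mul(Add(Function('d')(-488, 284), 300562), Pow(Add(Add(80, Mul(198, Add(-164, -78))), 38399), -1)) = Mul(Add(Add(223, -488, 284), 300562), Pow(Add(Add(80, Mul(198, Add(-164, -78))), 38399), -1)) = Mul(Add(19, 300562), Pow(Add(Add(80, Mul(198, -242)), 38399), -1)) = Mul(300581, Pow(Add(Add(80, -47916), 38399), -1)) = Mul(300581, Pow(Add(-47836, 38399), -1)) = Mul(300581, Pow(-9437, -1)) = Mul(300581, Rational(-1, 9437)) = Rational(-300581, 9437)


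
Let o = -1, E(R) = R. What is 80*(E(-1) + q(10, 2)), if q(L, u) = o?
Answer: -160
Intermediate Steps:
q(L, u) = -1
80*(E(-1) + q(10, 2)) = 80*(-1 - 1) = 80*(-2) = -160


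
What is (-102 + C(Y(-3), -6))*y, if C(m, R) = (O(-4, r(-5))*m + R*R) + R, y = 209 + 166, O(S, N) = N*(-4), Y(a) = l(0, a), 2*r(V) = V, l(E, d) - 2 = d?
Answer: -30750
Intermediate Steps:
l(E, d) = 2 + d
r(V) = V/2
Y(a) = 2 + a
O(S, N) = -4*N
y = 375
C(m, R) = R + R² + 10*m (C(m, R) = ((-2*(-5))*m + R*R) + R = ((-4*(-5/2))*m + R²) + R = (10*m + R²) + R = (R² + 10*m) + R = R + R² + 10*m)
(-102 + C(Y(-3), -6))*y = (-102 + (-6 + (-6)² + 10*(2 - 3)))*375 = (-102 + (-6 + 36 + 10*(-1)))*375 = (-102 + (-6 + 36 - 10))*375 = (-102 + 20)*375 = -82*375 = -30750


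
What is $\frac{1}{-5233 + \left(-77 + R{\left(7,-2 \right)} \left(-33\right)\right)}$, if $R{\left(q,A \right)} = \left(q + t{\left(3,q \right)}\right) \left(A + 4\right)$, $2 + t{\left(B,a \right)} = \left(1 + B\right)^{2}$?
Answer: $- \frac{1}{6696} \approx -0.00014934$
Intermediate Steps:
$t{\left(B,a \right)} = -2 + \left(1 + B\right)^{2}$
$R{\left(q,A \right)} = \left(4 + A\right) \left(14 + q\right)$ ($R{\left(q,A \right)} = \left(q - \left(2 - \left(1 + 3\right)^{2}\right)\right) \left(A + 4\right) = \left(q - \left(2 - 4^{2}\right)\right) \left(4 + A\right) = \left(q + \left(-2 + 16\right)\right) \left(4 + A\right) = \left(q + 14\right) \left(4 + A\right) = \left(14 + q\right) \left(4 + A\right) = \left(4 + A\right) \left(14 + q\right)$)
$\frac{1}{-5233 + \left(-77 + R{\left(7,-2 \right)} \left(-33\right)\right)} = \frac{1}{-5233 + \left(-77 + \left(56 + 4 \cdot 7 + 14 \left(-2\right) - 14\right) \left(-33\right)\right)} = \frac{1}{-5233 + \left(-77 + \left(56 + 28 - 28 - 14\right) \left(-33\right)\right)} = \frac{1}{-5233 + \left(-77 + 42 \left(-33\right)\right)} = \frac{1}{-5233 - 1463} = \frac{1}{-6696} = - \frac{1}{6696}$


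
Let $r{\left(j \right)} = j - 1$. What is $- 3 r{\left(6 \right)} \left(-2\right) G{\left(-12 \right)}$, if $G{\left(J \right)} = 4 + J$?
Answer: $-240$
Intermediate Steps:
$r{\left(j \right)} = -1 + j$
$- 3 r{\left(6 \right)} \left(-2\right) G{\left(-12 \right)} = - 3 \left(-1 + 6\right) \left(-2\right) \left(4 - 12\right) = \left(-3\right) 5 \left(-2\right) \left(-8\right) = \left(-15\right) \left(-2\right) \left(-8\right) = 30 \left(-8\right) = -240$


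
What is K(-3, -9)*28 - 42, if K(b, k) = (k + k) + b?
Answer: -630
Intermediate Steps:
K(b, k) = b + 2*k (K(b, k) = 2*k + b = b + 2*k)
K(-3, -9)*28 - 42 = (-3 + 2*(-9))*28 - 42 = (-3 - 18)*28 - 42 = -21*28 - 42 = -588 - 42 = -630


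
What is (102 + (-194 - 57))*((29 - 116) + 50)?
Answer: 5513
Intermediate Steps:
(102 + (-194 - 57))*((29 - 116) + 50) = (102 - 251)*(-87 + 50) = -149*(-37) = 5513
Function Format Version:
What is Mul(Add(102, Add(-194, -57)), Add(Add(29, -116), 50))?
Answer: 5513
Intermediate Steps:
Mul(Add(102, Add(-194, -57)), Add(Add(29, -116), 50)) = Mul(Add(102, -251), Add(-87, 50)) = Mul(-149, -37) = 5513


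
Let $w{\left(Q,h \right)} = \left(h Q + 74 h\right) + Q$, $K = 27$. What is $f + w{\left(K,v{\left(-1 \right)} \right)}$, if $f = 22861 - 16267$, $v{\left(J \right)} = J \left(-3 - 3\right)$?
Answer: $7227$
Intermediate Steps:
$v{\left(J \right)} = - 6 J$ ($v{\left(J \right)} = J \left(-6\right) = - 6 J$)
$w{\left(Q,h \right)} = Q + 74 h + Q h$ ($w{\left(Q,h \right)} = \left(Q h + 74 h\right) + Q = \left(74 h + Q h\right) + Q = Q + 74 h + Q h$)
$f = 6594$ ($f = 22861 - 16267 = 6594$)
$f + w{\left(K,v{\left(-1 \right)} \right)} = 6594 + \left(27 + 74 \left(\left(-6\right) \left(-1\right)\right) + 27 \left(\left(-6\right) \left(-1\right)\right)\right) = 6594 + \left(27 + 74 \cdot 6 + 27 \cdot 6\right) = 6594 + \left(27 + 444 + 162\right) = 6594 + 633 = 7227$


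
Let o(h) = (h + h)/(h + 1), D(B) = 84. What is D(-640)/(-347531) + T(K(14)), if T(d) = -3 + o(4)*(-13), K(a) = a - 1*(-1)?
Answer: -41356609/1737655 ≈ -23.800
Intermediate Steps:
K(a) = 1 + a (K(a) = a + 1 = 1 + a)
o(h) = 2*h/(1 + h) (o(h) = (2*h)/(1 + h) = 2*h/(1 + h))
T(d) = -119/5 (T(d) = -3 + (2*4/(1 + 4))*(-13) = -3 + (2*4/5)*(-13) = -3 + (2*4*(⅕))*(-13) = -3 + (8/5)*(-13) = -3 - 104/5 = -119/5)
D(-640)/(-347531) + T(K(14)) = 84/(-347531) - 119/5 = 84*(-1/347531) - 119/5 = -84/347531 - 119/5 = -41356609/1737655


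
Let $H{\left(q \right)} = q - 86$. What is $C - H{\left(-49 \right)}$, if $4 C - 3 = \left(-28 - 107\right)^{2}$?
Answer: $4692$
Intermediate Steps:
$H{\left(q \right)} = -86 + q$ ($H{\left(q \right)} = q - 86 = -86 + q$)
$C = 4557$ ($C = \frac{3}{4} + \frac{\left(-28 - 107\right)^{2}}{4} = \frac{3}{4} + \frac{\left(-135\right)^{2}}{4} = \frac{3}{4} + \frac{1}{4} \cdot 18225 = \frac{3}{4} + \frac{18225}{4} = 4557$)
$C - H{\left(-49 \right)} = 4557 - \left(-86 - 49\right) = 4557 - -135 = 4557 + 135 = 4692$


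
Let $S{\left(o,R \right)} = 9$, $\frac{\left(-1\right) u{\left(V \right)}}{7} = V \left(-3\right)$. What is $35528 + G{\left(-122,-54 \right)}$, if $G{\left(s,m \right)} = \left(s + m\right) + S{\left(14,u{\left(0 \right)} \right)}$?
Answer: $35361$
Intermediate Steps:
$u{\left(V \right)} = 21 V$ ($u{\left(V \right)} = - 7 V \left(-3\right) = - 7 \left(- 3 V\right) = 21 V$)
$G{\left(s,m \right)} = 9 + m + s$ ($G{\left(s,m \right)} = \left(s + m\right) + 9 = \left(m + s\right) + 9 = 9 + m + s$)
$35528 + G{\left(-122,-54 \right)} = 35528 - 167 = 35361$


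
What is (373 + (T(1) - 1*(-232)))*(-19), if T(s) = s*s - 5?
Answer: -11419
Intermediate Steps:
T(s) = -5 + s² (T(s) = s² - 5 = -5 + s²)
(373 + (T(1) - 1*(-232)))*(-19) = (373 + ((-5 + 1²) - 1*(-232)))*(-19) = (373 + ((-5 + 1) + 232))*(-19) = (373 + (-4 + 232))*(-19) = (373 + 228)*(-19) = 601*(-19) = -11419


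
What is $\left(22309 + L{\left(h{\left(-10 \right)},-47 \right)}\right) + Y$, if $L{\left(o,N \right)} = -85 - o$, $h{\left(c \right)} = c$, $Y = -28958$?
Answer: $-6724$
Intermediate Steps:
$\left(22309 + L{\left(h{\left(-10 \right)},-47 \right)}\right) + Y = \left(22309 - 75\right) - 28958 = 22234 - 28958 = -6724$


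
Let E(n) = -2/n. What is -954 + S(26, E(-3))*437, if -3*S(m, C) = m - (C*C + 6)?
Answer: -102670/27 ≈ -3802.6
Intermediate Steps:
S(m, C) = 2 - m/3 + C**2/3 (S(m, C) = -(m - (C*C + 6))/3 = -(m - (C**2 + 6))/3 = -(m - (6 + C**2))/3 = -(m + (-6 - C**2))/3 = -(-6 + m - C**2)/3 = 2 - m/3 + C**2/3)
-954 + S(26, E(-3))*437 = -954 + (2 - 1/3*26 + (-2/(-3))**2/3)*437 = -954 + (2 - 26/3 + (-2*(-1/3))**2/3)*437 = -954 + (2 - 26/3 + (2/3)**2/3)*437 = -954 + (2 - 26/3 + (1/3)*(4/9))*437 = -954 + (2 - 26/3 + 4/27)*437 = -954 - 176/27*437 = -954 - 76912/27 = -102670/27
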